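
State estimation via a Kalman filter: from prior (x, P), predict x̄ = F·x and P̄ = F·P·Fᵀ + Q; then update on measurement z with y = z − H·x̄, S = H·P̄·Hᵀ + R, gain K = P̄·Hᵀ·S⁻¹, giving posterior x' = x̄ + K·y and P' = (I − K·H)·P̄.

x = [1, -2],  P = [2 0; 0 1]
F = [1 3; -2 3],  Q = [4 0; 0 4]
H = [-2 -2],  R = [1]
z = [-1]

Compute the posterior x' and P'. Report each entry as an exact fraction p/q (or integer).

x' = [31/37, -76/185]
P' = [235/37 -231/37; -231/37 1181/185]

x̄ = F·x = [-5, -8]
P̄ = F·P·Fᵀ + Q = [15 5; 5 21]
y = z − H·x̄ = [-27]
S = H·P̄·Hᵀ + R = [185]
K = P̄·Hᵀ·S⁻¹ = [-8/37; -52/185]
x' = x̄ + K·y = [31/37, -76/185]
P' = (I − K·H)·P̄ = [235/37 -231/37; -231/37 1181/185]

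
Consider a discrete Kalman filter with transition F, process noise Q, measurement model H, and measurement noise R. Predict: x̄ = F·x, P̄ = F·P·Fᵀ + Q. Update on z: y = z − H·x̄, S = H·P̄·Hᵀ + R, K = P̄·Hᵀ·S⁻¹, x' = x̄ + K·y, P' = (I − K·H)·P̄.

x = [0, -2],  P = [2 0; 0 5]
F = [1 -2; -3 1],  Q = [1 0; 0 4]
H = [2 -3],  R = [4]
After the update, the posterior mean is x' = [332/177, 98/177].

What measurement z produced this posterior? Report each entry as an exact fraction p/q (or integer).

z = [2]

x̄ = F·x = [4, -2]
P̄ = F·P·Fᵀ + Q = [23 -16; -16 27]
S = H·P̄·Hᵀ + R = [531]
K = P̄·Hᵀ·S⁻¹ = [94/531; -113/531]
x' − x̄ = [-376/177, 452/177] = K·y
y = (KᵀK)⁻¹·Kᵀ·(x' − x̄) = [-12]
z = y + H·x̄ = [-12] + [14] = [2]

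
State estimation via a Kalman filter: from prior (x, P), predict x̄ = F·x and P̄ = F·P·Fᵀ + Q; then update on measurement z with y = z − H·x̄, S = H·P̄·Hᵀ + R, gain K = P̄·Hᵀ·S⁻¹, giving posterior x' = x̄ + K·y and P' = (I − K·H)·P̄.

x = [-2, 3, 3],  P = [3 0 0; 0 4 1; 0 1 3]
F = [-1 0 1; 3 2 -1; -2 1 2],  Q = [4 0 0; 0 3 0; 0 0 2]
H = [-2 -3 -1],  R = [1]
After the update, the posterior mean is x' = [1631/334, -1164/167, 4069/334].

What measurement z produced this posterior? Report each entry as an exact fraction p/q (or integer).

x̄ = F·x = [5, -3, 13]
P̄ = F·P·Fᵀ + Q = [10 -10 13; -10 45 -13; 13 -13 34]
S = H·P̄·Hᵀ + R = [334]
K = P̄·Hᵀ·S⁻¹ = [-3/334; -51/167; -21/334]
x' − x̄ = [-39/334, -663/167, -273/334] = K·y
y = (KᵀK)⁻¹·Kᵀ·(x' − x̄) = [13]
z = y + H·x̄ = [13] + [-14] = [-1]

z = [-1]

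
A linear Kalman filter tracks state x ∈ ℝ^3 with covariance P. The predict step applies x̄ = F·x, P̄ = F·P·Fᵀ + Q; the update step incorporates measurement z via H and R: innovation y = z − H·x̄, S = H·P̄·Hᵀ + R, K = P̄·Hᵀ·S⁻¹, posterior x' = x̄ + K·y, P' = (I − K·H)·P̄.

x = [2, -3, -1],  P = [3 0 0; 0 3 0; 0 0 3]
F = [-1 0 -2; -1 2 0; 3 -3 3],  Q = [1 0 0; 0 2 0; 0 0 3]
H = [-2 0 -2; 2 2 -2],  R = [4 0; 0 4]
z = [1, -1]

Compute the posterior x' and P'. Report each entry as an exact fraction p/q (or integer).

x' = [285/488, -7901/4880, -1539/2440]
P' = [231/122 -641/244 -147/122; -641/244 11577/2440 2583/1220; -147/122 2583/1220 867/610]

x̄ = F·x = [0, -8, 12]
P̄ = F·P·Fᵀ + Q = [16 3 -27; 3 17 -27; -27 -27 84]
y = z − H·x̄ = [25, 39]
S = H·P̄·Hᵀ + R = [188 368; 368 928]
K = P̄·Hᵀ·S⁻¹ = [-21/61 115/488; 311/1220 1/4880; -33/305 -621/2440]
x' = x̄ + K·y = [285/488, -7901/4880, -1539/2440]
P' = (I − K·H)·P̄ = [231/122 -641/244 -147/122; -641/244 11577/2440 2583/1220; -147/122 2583/1220 867/610]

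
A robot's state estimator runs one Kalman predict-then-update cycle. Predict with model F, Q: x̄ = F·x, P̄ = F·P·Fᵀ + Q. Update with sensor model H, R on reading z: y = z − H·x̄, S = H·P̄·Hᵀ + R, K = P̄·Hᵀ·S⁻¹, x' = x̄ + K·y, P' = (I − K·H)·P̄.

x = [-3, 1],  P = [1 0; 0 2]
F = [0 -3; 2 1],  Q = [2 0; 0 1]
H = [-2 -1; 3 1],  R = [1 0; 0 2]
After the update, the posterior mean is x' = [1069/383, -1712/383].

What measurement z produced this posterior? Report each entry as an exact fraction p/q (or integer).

z = [-2, 3]

x̄ = F·x = [-3, -5]
P̄ = F·P·Fᵀ + Q = [20 -6; -6 7]
S = H·P̄·Hᵀ + R = [64 -97; -97 153]
K = P̄·Hᵀ·S⁻¹ = [36/383 158/383; -302/383 -219/383]
x' − x̄ = [2218/383, 203/383] = K·y
y = (KᵀK)⁻¹·Kᵀ·(x' − x̄) = [-13, 17]
z = y + H·x̄ = [-13, 17] + [11, -14] = [-2, 3]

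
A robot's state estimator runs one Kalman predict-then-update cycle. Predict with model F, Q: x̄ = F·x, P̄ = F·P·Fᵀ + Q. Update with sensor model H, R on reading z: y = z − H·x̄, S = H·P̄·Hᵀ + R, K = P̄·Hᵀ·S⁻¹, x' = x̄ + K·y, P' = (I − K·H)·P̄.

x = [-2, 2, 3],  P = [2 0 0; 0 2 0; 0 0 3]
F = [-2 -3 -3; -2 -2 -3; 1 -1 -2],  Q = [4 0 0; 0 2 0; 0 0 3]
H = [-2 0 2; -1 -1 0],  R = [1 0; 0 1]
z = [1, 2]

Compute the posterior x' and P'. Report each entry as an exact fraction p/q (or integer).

x' = [-26085/11141, 1325/11141, -21604/11141]
P' = [19689/11141 -14377/11141 19264/11141; -14377/11141 20061/11141 -14018/11141; 19264/11141 -14018/11141 21575/11141]

x̄ = F·x = [-11, -9, -10]
P̄ = F·P·Fᵀ + Q = [57 47 20; 47 45 18; 20 18 19]
y = z − H·x̄ = [-1, -18]
S = H·P̄·Hᵀ + R = [145 132; 132 197]
K = P̄·Hᵀ·S⁻¹ = [-850/11141 -5312/11141; 718/11141 -5684/11141; 4622/11141 -5246/11141]
x' = x̄ + K·y = [-26085/11141, 1325/11141, -21604/11141]
P' = (I − K·H)·P̄ = [19689/11141 -14377/11141 19264/11141; -14377/11141 20061/11141 -14018/11141; 19264/11141 -14018/11141 21575/11141]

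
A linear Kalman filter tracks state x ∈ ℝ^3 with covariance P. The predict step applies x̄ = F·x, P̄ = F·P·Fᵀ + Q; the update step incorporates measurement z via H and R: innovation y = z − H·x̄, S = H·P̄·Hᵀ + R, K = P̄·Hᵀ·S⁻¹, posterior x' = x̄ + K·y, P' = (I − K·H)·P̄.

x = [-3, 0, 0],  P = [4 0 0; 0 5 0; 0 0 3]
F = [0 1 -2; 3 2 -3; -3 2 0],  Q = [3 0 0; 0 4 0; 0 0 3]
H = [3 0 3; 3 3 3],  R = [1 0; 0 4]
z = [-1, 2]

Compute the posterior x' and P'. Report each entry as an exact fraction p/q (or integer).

x' = [224844/691447, 633429/691447, -436983/691447]
P' = [2770028/691447 88186/691447 -2771150/691447; 88186/691447 381453/691447 -164359/691447; -2771150/691447 -164359/691447 2848889/691447]

x̄ = F·x = [0, -9, 9]
P̄ = F·P·Fᵀ + Q = [20 28 10; 28 87 -16; 10 -16 59]
y = z − H·x̄ = [-28, 2]
S = H·P̄·Hᵀ + R = [892 999; 999 1894]
K = P̄·Hᵀ·S⁻¹ = [-3366/691447 65298/691447; -228519/691447 228960/691447; 233217/691447 -64965/691447]
x' = x̄ + K·y = [224844/691447, 633429/691447, -436983/691447]
P' = (I − K·H)·P̄ = [2770028/691447 88186/691447 -2771150/691447; 88186/691447 381453/691447 -164359/691447; -2771150/691447 -164359/691447 2848889/691447]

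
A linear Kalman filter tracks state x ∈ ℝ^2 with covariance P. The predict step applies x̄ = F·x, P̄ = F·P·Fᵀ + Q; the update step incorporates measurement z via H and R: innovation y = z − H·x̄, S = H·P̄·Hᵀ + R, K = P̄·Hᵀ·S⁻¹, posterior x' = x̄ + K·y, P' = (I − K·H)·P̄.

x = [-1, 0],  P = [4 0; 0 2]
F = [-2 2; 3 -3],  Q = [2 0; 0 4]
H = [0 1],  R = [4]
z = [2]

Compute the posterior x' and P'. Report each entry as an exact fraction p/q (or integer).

x' = [-28/31, 52/31]
P' = [158/31 -72/31; -72/31 116/31]

x̄ = F·x = [2, -3]
P̄ = F·P·Fᵀ + Q = [26 -36; -36 58]
y = z − H·x̄ = [5]
S = H·P̄·Hᵀ + R = [62]
K = P̄·Hᵀ·S⁻¹ = [-18/31; 29/31]
x' = x̄ + K·y = [-28/31, 52/31]
P' = (I − K·H)·P̄ = [158/31 -72/31; -72/31 116/31]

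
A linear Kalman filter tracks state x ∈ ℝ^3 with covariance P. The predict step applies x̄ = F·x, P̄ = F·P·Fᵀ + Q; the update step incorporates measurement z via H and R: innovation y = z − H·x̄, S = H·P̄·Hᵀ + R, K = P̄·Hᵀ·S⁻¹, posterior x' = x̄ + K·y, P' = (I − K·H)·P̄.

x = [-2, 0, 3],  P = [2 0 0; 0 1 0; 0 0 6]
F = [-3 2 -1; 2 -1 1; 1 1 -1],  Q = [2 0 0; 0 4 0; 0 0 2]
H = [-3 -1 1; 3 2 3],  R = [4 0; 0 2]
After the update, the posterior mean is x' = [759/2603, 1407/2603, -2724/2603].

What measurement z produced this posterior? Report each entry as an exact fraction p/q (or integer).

x̄ = F·x = [3, -1, -5]
P̄ = F·P·Fᵀ + Q = [30 -20 2; -20 19 -3; 2 -3 11]
S = H·P̄·Hᵀ + R = [178 -104; -104 207]
K = P̄·Hᵀ·S⁻¹ = [-4126/13015 1448/13015; 2321/13015 -783/13015; 2544/13015 3353/13015]
x' − x̄ = [-7050/2603, 4010/2603, 10291/2603] = K·y
y = (KᵀK)⁻¹·Kᵀ·(x' − x̄) = [11, 7]
z = y + H·x̄ = [11, 7] + [-13, -8] = [-2, -1]

z = [-2, -1]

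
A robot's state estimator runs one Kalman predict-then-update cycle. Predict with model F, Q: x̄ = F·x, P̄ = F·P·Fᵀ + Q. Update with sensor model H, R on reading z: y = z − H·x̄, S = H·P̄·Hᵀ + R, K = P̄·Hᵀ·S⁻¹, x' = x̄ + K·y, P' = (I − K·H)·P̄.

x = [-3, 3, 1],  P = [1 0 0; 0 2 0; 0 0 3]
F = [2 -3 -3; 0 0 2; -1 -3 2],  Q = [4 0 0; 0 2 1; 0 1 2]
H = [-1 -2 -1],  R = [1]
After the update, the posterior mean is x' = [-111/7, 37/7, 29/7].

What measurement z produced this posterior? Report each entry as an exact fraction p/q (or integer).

x̄ = F·x = [-18, 2, -4]
P̄ = F·P·Fᵀ + Q = [53 -18 -2; -18 14 13; -2 13 33]
S = H·P̄·Hᵀ + R = [119]
K = P̄·Hᵀ·S⁻¹ = [-15/119; -23/119; -57/119]
x' − x̄ = [15/7, 23/7, 57/7] = K·y
y = (KᵀK)⁻¹·Kᵀ·(x' − x̄) = [-17]
z = y + H·x̄ = [-17] + [18] = [1]

z = [1]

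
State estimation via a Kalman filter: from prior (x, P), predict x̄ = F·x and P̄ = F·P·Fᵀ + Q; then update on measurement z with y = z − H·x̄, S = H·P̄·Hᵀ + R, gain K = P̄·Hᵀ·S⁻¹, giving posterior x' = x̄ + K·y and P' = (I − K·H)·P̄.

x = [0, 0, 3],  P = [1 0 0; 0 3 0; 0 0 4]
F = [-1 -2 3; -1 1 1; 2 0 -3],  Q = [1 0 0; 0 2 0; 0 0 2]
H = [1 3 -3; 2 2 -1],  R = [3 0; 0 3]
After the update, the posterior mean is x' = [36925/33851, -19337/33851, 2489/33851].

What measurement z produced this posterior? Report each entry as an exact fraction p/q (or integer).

x̄ = F·x = [9, 3, -9]
P̄ = F·P·Fᵀ + Q = [50 7 -38; 7 10 -14; -38 -14 42]
S = H·P̄·Hᵀ + R = [1043 734; 734 549]
K = P̄·Hᵀ·S⁻¹ = [-10003/33851 22746/33851; 8139/33851 -7922/33851; -5930/33851 -1074/33851]
x' − x̄ = [-267734/33851, -120890/33851, 307148/33851] = K·y
y = (KᵀK)⁻¹·Kᵀ·(x' − x̄) = [-46, -32]
z = y + H·x̄ = [-46, -32] + [45, 33] = [-1, 1]

z = [-1, 1]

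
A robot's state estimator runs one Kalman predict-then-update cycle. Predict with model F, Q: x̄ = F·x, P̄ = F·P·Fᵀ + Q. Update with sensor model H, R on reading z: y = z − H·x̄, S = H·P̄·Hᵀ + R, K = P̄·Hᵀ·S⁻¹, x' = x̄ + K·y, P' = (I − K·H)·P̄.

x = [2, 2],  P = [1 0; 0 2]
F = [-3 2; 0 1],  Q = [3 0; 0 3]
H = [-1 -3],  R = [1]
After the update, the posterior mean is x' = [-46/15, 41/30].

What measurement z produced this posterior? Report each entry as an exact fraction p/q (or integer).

z = [-1]

x̄ = F·x = [-2, 2]
P̄ = F·P·Fᵀ + Q = [20 4; 4 5]
S = H·P̄·Hᵀ + R = [90]
K = P̄·Hᵀ·S⁻¹ = [-16/45; -19/90]
x' − x̄ = [-16/15, -19/30] = K·y
y = (KᵀK)⁻¹·Kᵀ·(x' − x̄) = [3]
z = y + H·x̄ = [3] + [-4] = [-1]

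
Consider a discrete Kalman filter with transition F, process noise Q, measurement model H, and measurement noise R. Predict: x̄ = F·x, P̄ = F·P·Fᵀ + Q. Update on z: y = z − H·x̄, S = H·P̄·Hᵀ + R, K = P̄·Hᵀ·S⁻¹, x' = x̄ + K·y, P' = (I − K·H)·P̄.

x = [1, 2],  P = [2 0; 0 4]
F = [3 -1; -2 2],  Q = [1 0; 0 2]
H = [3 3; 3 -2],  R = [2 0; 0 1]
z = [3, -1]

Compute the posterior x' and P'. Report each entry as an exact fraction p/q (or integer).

x' = [3347/15245, 12634/15245]
P' = [3412/45735 554/45735; 554/45735 5398/45735]

x̄ = F·x = [1, 2]
P̄ = F·P·Fᵀ + Q = [23 -20; -20 26]
y = z − H·x̄ = [-6, 0]
S = H·P̄·Hᵀ + R = [83 -9; -9 552]
K = P̄·Hᵀ·S⁻¹ = [1983/15245 9128/45735; 2976/15245 -9134/45735]
x' = x̄ + K·y = [3347/15245, 12634/15245]
P' = (I − K·H)·P̄ = [3412/45735 554/45735; 554/45735 5398/45735]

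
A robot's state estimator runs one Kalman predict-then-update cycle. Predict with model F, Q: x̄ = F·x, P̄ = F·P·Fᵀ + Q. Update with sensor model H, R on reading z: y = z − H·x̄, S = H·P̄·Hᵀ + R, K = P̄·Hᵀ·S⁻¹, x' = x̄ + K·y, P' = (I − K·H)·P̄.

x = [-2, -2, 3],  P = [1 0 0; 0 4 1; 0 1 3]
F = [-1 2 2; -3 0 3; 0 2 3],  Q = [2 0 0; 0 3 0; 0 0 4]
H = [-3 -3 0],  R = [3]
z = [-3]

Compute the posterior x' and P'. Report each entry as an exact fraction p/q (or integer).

x' = [-1976/397, 2391/397, -2173/397]
P' = [2415/397 -2349/397 2222/397; -2349/397 2415/397 -2145/397; 2222/397 -2145/397 5636/397]

x̄ = F·x = [4, 15, 5]
P̄ = F·P·Fᵀ + Q = [39 27 44; 27 39 33; 44 33 59]
y = z − H·x̄ = [54]
S = H·P̄·Hᵀ + R = [1191]
K = P̄·Hᵀ·S⁻¹ = [-66/397; -66/397; -77/397]
x' = x̄ + K·y = [-1976/397, 2391/397, -2173/397]
P' = (I − K·H)·P̄ = [2415/397 -2349/397 2222/397; -2349/397 2415/397 -2145/397; 2222/397 -2145/397 5636/397]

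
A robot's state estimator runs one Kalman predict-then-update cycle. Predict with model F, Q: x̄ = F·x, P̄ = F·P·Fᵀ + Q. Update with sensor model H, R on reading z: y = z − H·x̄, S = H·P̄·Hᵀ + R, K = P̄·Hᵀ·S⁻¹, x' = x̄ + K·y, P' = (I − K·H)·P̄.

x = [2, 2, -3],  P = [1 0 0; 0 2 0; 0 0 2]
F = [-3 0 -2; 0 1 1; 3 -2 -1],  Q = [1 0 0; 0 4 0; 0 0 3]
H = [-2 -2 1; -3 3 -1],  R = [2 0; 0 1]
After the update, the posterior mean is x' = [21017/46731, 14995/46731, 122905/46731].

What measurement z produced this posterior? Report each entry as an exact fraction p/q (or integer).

z = [1, -3]

x̄ = F·x = [0, -1, 5]
P̄ = F·P·Fᵀ + Q = [18 -4 -5; -4 8 -6; -5 -6 22]
S = H·P̄·Hᵀ + R = [140 13; 13 335]
K = P̄·Hᵀ·S⁻¹ = [-10262/46731 -8111/46731; -5236/46731 6062/46731; 15065/46731 -4072/46731]
x' − x̄ = [21017/46731, 61726/46731, -110750/46731] = K·y
y = (KᵀK)⁻¹·Kᵀ·(x' − x̄) = [-6, 5]
z = y + H·x̄ = [-6, 5] + [7, -8] = [1, -3]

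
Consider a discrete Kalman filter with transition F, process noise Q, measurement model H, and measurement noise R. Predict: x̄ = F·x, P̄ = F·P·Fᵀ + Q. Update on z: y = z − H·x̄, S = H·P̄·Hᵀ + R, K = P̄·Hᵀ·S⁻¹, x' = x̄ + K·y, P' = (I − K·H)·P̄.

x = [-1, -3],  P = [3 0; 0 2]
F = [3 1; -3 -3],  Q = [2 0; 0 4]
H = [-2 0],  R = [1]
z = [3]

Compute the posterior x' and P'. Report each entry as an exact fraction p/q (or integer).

x̄ = F·x = [-6, 12]
P̄ = F·P·Fᵀ + Q = [31 -33; -33 49]
y = z − H·x̄ = [-9]
S = H·P̄·Hᵀ + R = [125]
K = P̄·Hᵀ·S⁻¹ = [-62/125; 66/125]
x' = x̄ + K·y = [-192/125, 906/125]
P' = (I − K·H)·P̄ = [31/125 -33/125; -33/125 1769/125]

x' = [-192/125, 906/125]
P' = [31/125 -33/125; -33/125 1769/125]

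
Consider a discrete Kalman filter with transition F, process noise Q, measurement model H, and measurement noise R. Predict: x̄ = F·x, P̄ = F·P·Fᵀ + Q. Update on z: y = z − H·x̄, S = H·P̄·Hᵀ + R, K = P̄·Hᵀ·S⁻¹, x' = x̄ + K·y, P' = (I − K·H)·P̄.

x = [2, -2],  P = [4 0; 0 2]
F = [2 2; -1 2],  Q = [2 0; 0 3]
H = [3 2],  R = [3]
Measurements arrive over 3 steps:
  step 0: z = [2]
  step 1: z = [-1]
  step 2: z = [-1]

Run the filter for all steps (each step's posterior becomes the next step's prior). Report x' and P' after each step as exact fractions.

step 0: x' = [364/99, -454/99], P' = [182/33 -260/33; -260/33 395/33]
step 1: x' = [27290/22701, -17926/7567], P' = [15182/7567 -21636/7567; -21636/7567 36399/7567]
step 2: x' = [-436398/2401643, -749184/2401643], P' = [4312030/2401643 -6034500/2401643; -6034500/2401643 10185639/2401643]

step 0: x̄ = F·x = [0, -6]
step 0: P̄ = F·P·Fᵀ + Q = [26 0; 0 15]
step 0: y = z − H·x̄ = [14]
step 0: S = H·P̄·Hᵀ + R = [297]
step 0: K = P̄·Hᵀ·S⁻¹ = [26/99; 10/99]
step 0: x' = x̄ + K·y = [364/99, -454/99]
step 0: P' = (I − K·H)·P̄ = [182/33 -260/33; -260/33 395/33]
step 1: x̄ = F·x = [-20/11, -424/33]
step 1: P̄ = F·P·Fᵀ + Q = [98/11 232/11; 232/11 967/11]
step 1: y = z − H·x̄ = [995/33]
step 1: S = H·P̄·Hᵀ + R = [7567/11]
step 1: K = P̄·Hᵀ·S⁻¹ = [758/7567; 2630/7567]
step 1: x' = x̄ + K·y = [27290/22701, -17926/7567]
step 1: P' = (I − K·H)·P̄ = [15182/7567 -21636/7567; -21636/7567 36399/7567]
step 2: x̄ = F·x = [-7568/3243, -134846/22701]
step 2: P̄ = F·P·Fᵀ + Q = [6910/1081 10280/1081; 10280/1081 270023/7567]
step 2: y = z − H·x̄ = [405919/22701]
step 2: S = H·P̄·Hᵀ + R = [2401643/7567]
step 2: K = P̄·Hᵀ·S⁻¹ = [289030/2401643; 755926/2401643]
step 2: x' = x̄ + K·y = [-436398/2401643, -749184/2401643]
step 2: P' = (I − K·H)·P̄ = [4312030/2401643 -6034500/2401643; -6034500/2401643 10185639/2401643]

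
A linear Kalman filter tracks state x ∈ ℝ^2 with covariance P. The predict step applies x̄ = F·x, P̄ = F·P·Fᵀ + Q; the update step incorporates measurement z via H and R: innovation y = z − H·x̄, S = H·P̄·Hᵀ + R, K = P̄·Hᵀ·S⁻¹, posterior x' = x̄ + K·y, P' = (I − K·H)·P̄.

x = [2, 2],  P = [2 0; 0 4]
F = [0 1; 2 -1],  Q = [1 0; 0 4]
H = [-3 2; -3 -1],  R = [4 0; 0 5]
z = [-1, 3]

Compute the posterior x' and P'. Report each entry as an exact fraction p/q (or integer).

x̄ = F·x = [2, 2]
P̄ = F·P·Fᵀ + Q = [5 -4; -4 16]
y = z − H·x̄ = [1, 11]
S = H·P̄·Hᵀ + R = [161 25; 25 42]
K = P̄·Hᵀ·S⁻¹ = [-691/6137 -1196/6137; 1948/6137 -1744/6137]
x' = x̄ + K·y = [-1573/6137, -4962/6137]
P' = (I − K·H)·P̄ = [1636/6137 1072/6137; 1072/6137 5504/6137]

x' = [-1573/6137, -4962/6137]
P' = [1636/6137 1072/6137; 1072/6137 5504/6137]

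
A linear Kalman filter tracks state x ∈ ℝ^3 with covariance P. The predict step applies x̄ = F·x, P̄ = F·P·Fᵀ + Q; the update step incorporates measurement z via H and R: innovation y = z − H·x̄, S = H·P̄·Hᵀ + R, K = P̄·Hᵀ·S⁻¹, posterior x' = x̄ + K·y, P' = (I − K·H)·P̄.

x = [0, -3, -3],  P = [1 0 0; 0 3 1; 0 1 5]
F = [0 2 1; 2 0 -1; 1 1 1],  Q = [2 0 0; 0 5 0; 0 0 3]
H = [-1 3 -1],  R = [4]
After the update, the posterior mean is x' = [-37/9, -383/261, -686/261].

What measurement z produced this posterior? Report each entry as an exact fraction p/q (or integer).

x̄ = F·x = [-9, 3, -6]
P̄ = F·P·Fᵀ + Q = [23 -7 14; -7 14 -4; 14 -4 14]
S = H·P̄·Hᵀ + R = [261]
K = P̄·Hᵀ·S⁻¹ = [-2/9; 53/261; -40/261]
x' − x̄ = [44/9, -1166/261, 880/261] = K·y
y = (KᵀK)⁻¹·Kᵀ·(x' − x̄) = [-22]
z = y + H·x̄ = [-22] + [24] = [2]

z = [2]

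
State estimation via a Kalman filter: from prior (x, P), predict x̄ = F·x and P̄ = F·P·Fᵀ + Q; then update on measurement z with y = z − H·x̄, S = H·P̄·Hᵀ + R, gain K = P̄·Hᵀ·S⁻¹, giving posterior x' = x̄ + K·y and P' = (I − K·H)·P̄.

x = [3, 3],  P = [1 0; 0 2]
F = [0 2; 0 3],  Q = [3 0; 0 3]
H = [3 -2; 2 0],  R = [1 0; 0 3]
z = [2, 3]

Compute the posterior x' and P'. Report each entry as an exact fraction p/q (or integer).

x̄ = F·x = [6, 9]
P̄ = F·P·Fᵀ + Q = [11 12; 12 21]
y = z − H·x̄ = [2, -9]
S = H·P̄·Hᵀ + R = [40 18; 18 47]
K = P̄·Hᵀ·S⁻¹ = [27/1556 359/778; -357/778 267/389]
x' = x̄ + K·y = [732/389, 741/389]
P' = (I − K·H)·P̄ = [1077/1556 801/778; 801/778 690/389]

x' = [732/389, 741/389]
P' = [1077/1556 801/778; 801/778 690/389]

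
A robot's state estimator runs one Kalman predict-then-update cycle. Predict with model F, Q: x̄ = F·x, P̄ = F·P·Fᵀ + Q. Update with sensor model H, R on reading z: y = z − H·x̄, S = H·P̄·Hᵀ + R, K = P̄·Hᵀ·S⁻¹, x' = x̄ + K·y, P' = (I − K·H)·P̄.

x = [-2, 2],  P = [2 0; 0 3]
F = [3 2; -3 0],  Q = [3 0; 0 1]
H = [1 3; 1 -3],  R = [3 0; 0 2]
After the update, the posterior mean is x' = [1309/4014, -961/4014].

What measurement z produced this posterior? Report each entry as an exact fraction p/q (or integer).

x̄ = F·x = [-2, 6]
P̄ = F·P·Fᵀ + Q = [33 -18; -18 19]
S = H·P̄·Hᵀ + R = [99 -138; -138 314]
K = P̄·Hᵀ·S⁻¹ = [902/2007 635/1338; 316/2007 -227/1338]
x' − x̄ = [9337/4014, -25045/4014] = K·y
y = (KᵀK)⁻¹·Kᵀ·(x' − x̄) = [-17, 21]
z = y + H·x̄ = [-17, 21] + [16, -20] = [-1, 1]

z = [-1, 1]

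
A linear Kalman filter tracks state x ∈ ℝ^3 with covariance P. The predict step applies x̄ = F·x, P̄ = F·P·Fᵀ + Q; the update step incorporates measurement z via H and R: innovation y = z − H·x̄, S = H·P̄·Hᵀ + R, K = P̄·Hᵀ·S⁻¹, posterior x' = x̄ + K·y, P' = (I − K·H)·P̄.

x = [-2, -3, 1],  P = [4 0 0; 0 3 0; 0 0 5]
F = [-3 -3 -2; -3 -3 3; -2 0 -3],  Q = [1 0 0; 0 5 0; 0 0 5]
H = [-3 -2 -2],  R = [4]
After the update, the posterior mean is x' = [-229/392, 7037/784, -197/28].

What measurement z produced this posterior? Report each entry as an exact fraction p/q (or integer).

z = [-2]

x̄ = F·x = [13, 18, 1]
P̄ = F·P·Fᵀ + Q = [84 33 54; 33 113 -21; 54 -21 66]
S = H·P̄·Hᵀ + R = [2352]
K = P̄·Hᵀ·S⁻¹ = [-71/392; -283/2352; -3/28]
x' − x̄ = [-5325/392, -7075/784, -225/28] = K·y
y = (KᵀK)⁻¹·Kᵀ·(x' − x̄) = [75]
z = y + H·x̄ = [75] + [-77] = [-2]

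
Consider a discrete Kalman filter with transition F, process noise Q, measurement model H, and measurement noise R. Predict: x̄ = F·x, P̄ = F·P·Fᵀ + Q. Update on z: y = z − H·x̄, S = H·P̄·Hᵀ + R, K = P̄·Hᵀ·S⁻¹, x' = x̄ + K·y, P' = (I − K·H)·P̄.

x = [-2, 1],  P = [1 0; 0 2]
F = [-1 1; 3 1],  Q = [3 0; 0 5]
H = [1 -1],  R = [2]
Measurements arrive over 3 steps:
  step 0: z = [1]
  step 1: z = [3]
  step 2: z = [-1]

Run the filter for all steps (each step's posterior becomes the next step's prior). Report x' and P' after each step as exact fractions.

step 0: x' = [29/26, -11/26], P' = [107/26 93/26; 93/26 127/26]
step 1: x' = [-1017/986, -3781/986], P' = [4433/986 4299/986; 4299/986 6085/986]
step 2: x' = [-6431/2126, -4571/2126], P' = [193649/40394 190155/40394; 190155/40394 265477/40394]

step 0: x̄ = F·x = [3, -5]
step 0: P̄ = F·P·Fᵀ + Q = [6 -1; -1 16]
step 0: y = z − H·x̄ = [-7]
step 0: S = H·P̄·Hᵀ + R = [26]
step 0: K = P̄·Hᵀ·S⁻¹ = [7/26; -17/26]
step 0: x' = x̄ + K·y = [29/26, -11/26]
step 0: P' = (I − K·H)·P̄ = [107/26 93/26; 93/26 127/26]
step 1: x̄ = F·x = [-20/13, 38/13]
step 1: P̄ = F·P·Fᵀ + Q = [63/13 -4/13; -4/13 889/13]
step 1: y = z − H·x̄ = [97/13]
step 1: S = H·P̄·Hᵀ + R = [986/13]
step 1: K = P̄·Hᵀ·S⁻¹ = [67/986; -893/986]
step 1: x' = x̄ + K·y = [-1017/986, -3781/986]
step 1: P' = (I − K·H)·P̄ = [4433/986 4299/986; 4299/986 6085/986]
step 2: x̄ = F·x = [-1382/493, -3416/493]
step 2: P̄ = F·P·Fᵀ + Q = [2439/493 692/493; 692/493 38353/493]
step 2: y = z − H·x̄ = [-2527/493]
step 2: S = H·P̄·Hᵀ + R = [40394/493]
step 2: K = P̄·Hᵀ·S⁻¹ = [1747/40394; -37661/40394]
step 2: x' = x̄ + K·y = [-6431/2126, -4571/2126]
step 2: P' = (I − K·H)·P̄ = [193649/40394 190155/40394; 190155/40394 265477/40394]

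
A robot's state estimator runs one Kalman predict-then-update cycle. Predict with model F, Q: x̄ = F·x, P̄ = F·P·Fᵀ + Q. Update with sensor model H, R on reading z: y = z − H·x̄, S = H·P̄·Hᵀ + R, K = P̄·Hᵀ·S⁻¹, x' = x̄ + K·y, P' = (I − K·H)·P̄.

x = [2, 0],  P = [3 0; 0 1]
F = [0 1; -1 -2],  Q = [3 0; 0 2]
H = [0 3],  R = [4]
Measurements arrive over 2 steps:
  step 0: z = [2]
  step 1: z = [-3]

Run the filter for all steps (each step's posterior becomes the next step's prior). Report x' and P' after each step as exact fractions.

step 0: x̄ = F·x = [0, -2]
step 0: P̄ = F·P·Fᵀ + Q = [4 -2; -2 9]
step 0: y = z − H·x̄ = [8]
step 0: S = H·P̄·Hᵀ + R = [85]
step 0: K = P̄·Hᵀ·S⁻¹ = [-6/85; 27/85]
step 0: x' = x̄ + K·y = [-48/85, 46/85]
step 0: P' = (I − K·H)·P̄ = [304/85 -8/85; -8/85 36/85]
step 1: x̄ = F·x = [46/85, -44/85]
step 1: P̄ = F·P·Fᵀ + Q = [291/85 -64/85; -64/85 586/85]
step 1: y = z − H·x̄ = [-123/85]
step 1: S = H·P̄·Hᵀ + R = [5614/85]
step 1: K = P̄·Hᵀ·S⁻¹ = [-96/2807; 879/2807]
step 1: x' = x̄ + K·y = [1658/2807, -2725/2807]
step 1: P' = (I − K·H)·P̄ = [9393/2807 -128/2807; -128/2807 1172/2807]

step 0: x' = [-48/85, 46/85], P' = [304/85 -8/85; -8/85 36/85]
step 1: x' = [1658/2807, -2725/2807], P' = [9393/2807 -128/2807; -128/2807 1172/2807]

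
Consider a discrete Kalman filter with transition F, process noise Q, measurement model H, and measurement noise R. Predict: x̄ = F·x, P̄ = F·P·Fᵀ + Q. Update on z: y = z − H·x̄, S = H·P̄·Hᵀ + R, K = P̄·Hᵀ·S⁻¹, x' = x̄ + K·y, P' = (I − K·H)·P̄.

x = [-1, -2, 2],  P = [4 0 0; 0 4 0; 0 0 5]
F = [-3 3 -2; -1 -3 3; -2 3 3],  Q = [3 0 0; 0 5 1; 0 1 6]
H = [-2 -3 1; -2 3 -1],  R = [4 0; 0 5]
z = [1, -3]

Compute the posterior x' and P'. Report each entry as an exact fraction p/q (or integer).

x̄ = F·x = [-7, 13, 2]
P̄ = F·P·Fᵀ + Q = [95 -54 30; -54 90 18; 30 18 103]
y = z − H·x̄ = [24, -54]
S = H·P̄·Hᵀ + R = [421 -425; -425 1958]
K = P̄·Hᵀ·S⁻¹ = [-158434/643693 -159972/643693; -128952/643693 90360/643693; -67863/643693 -50564/643693]
x' = x̄ + K·y = [330221/643693, 393721/643693, 2389130/643693]
P' = (I − K·H)·P̄ = [358399/643693 16002/643693 131068/643693; 16002/643693 6833682/643693 20017242/643693; 131068/643693 20017242/643693 60042410/643693]

x' = [330221/643693, 393721/643693, 2389130/643693]
P' = [358399/643693 16002/643693 131068/643693; 16002/643693 6833682/643693 20017242/643693; 131068/643693 20017242/643693 60042410/643693]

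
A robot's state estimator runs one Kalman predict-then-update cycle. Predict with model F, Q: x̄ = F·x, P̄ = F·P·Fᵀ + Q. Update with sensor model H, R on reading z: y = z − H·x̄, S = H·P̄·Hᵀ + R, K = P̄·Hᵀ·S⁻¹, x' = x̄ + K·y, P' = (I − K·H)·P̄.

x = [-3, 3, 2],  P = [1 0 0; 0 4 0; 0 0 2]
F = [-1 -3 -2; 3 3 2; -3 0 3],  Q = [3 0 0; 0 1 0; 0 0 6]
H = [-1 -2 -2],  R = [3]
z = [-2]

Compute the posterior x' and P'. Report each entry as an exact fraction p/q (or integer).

x' = [-326/199, -946/199, 1347/199]
P' = [5456/199 -5065/199 2241/199; -5065/199 6257/199 -3624/199; 2241/199 -3624/199 2598/199]

x̄ = F·x = [-10, 4, 15]
P̄ = F·P·Fᵀ + Q = [48 -47 -9; -47 54 3; -9 3 33]
y = z − H·x̄ = [26]
S = H·P̄·Hᵀ + R = [199]
K = P̄·Hᵀ·S⁻¹ = [64/199; -67/199; -63/199]
x' = x̄ + K·y = [-326/199, -946/199, 1347/199]
P' = (I − K·H)·P̄ = [5456/199 -5065/199 2241/199; -5065/199 6257/199 -3624/199; 2241/199 -3624/199 2598/199]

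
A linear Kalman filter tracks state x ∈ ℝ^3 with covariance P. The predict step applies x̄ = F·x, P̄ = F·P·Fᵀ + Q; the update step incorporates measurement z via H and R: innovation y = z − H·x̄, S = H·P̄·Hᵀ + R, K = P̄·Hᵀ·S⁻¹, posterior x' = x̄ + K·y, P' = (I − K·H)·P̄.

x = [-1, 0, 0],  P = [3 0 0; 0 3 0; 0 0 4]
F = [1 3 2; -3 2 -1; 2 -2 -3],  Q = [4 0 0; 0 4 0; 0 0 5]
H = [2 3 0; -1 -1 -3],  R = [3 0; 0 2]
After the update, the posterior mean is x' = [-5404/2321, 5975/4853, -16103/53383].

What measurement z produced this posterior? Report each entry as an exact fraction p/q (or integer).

x̄ = F·x = [-1, 3, -2]
P̄ = F·P·Fᵀ + Q = [50 1 -36; 1 47 -18; -36 -18 65]
S = H·P̄·Hᵀ + R = [638 132; 132 362]
K = P̄·Hᵀ·S⁻¹ = [647/4642 45/422; 2317/9706 -342/4853; -6750/53383 -3333/9706]
x' − x̄ = [-3083/2321, -8584/4853, 90663/53383] = K·y
y = (KᵀK)⁻¹·Kᵀ·(x' − x̄) = [-8, -2]
z = y + H·x̄ = [-8, -2] + [7, 4] = [-1, 2]

z = [-1, 2]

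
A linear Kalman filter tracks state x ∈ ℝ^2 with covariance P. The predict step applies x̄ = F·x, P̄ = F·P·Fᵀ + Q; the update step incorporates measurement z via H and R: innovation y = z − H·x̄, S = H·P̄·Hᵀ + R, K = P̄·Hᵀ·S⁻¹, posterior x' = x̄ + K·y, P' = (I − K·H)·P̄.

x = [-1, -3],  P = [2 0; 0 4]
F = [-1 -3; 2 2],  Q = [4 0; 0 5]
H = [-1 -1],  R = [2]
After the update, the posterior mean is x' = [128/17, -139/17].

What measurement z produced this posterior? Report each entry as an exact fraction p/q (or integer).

x̄ = F·x = [10, -8]
P̄ = F·P·Fᵀ + Q = [42 -28; -28 29]
S = H·P̄·Hᵀ + R = [17]
K = P̄·Hᵀ·S⁻¹ = [-14/17; -1/17]
x' − x̄ = [-42/17, -3/17] = K·y
y = (KᵀK)⁻¹·Kᵀ·(x' − x̄) = [3]
z = y + H·x̄ = [3] + [-2] = [1]

z = [1]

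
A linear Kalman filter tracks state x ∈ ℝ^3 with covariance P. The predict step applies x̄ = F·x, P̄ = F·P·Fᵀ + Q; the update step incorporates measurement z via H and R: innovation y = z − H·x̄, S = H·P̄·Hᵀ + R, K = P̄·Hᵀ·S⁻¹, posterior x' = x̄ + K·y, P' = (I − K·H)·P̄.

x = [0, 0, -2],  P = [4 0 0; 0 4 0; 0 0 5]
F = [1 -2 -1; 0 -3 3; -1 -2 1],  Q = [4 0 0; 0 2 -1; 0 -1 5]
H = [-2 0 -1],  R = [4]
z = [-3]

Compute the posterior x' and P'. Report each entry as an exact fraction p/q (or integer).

x' = [421/178, -506/89, -156/89]
P' = [937/178 -1019/89 -807/89; -1019/89 5819/89 2150/89; -807/89 2150/89 1702/89]

x̄ = F·x = [2, -6, -2]
P̄ = F·P·Fᵀ + Q = [29 9 7; 9 83 38; 7 38 30]
y = z − H·x̄ = [-1]
S = H·P̄·Hᵀ + R = [178]
K = P̄·Hᵀ·S⁻¹ = [-65/178; -28/89; -22/89]
x' = x̄ + K·y = [421/178, -506/89, -156/89]
P' = (I − K·H)·P̄ = [937/178 -1019/89 -807/89; -1019/89 5819/89 2150/89; -807/89 2150/89 1702/89]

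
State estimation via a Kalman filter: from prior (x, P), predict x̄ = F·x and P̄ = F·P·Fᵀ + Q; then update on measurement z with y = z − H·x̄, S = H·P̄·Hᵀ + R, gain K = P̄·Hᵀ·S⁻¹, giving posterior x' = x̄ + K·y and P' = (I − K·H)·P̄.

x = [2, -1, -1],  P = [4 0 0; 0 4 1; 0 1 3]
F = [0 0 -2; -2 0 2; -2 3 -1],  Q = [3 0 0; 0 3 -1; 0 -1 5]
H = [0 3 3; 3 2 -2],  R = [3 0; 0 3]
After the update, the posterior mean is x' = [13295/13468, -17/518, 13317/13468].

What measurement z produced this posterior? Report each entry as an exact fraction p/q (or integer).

z = [3, 1]

x̄ = F·x = [2, -6, -6]
P̄ = F·P·Fᵀ + Q = [15 -12 0; -12 31 15; 0 15 54]
S = H·P̄·Hᵀ + R = [1038 -246; -246 214]
K = P̄·Hᵀ·S⁻¹ = [-423/26936 2157/26936; 183/1036 191/1036; 4185/26936 -5007/26936]
x' − x̄ = [-13641/13468, 3091/518, 94125/13468] = K·y
y = (KᵀK)⁻¹·Kᵀ·(x' − x̄) = [39, -5]
z = y + H·x̄ = [39, -5] + [-36, 6] = [3, 1]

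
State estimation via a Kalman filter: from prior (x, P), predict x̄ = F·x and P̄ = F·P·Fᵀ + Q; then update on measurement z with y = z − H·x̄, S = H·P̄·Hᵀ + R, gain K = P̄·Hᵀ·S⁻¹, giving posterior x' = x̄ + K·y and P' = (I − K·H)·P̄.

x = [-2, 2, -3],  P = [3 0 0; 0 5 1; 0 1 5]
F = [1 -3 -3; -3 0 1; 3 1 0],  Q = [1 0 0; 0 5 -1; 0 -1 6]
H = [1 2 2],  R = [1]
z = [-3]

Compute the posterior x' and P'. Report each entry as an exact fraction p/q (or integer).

x' = [-27/53, 173/53, -238/53]
P' = [4336/53 -1151/53 -997/53; -1151/53 1912/53 -1340/53; -997/53 -1340/53 1845/53]

x̄ = F·x = [1, 3, -4]
P̄ = F·P·Fᵀ + Q = [112 -27 -9; -27 37 -27; -9 -27 38]
y = z − H·x̄ = [-2]
S = H·P̄·Hᵀ + R = [53]
K = P̄·Hᵀ·S⁻¹ = [40/53; -7/53; 13/53]
x' = x̄ + K·y = [-27/53, 173/53, -238/53]
P' = (I − K·H)·P̄ = [4336/53 -1151/53 -997/53; -1151/53 1912/53 -1340/53; -997/53 -1340/53 1845/53]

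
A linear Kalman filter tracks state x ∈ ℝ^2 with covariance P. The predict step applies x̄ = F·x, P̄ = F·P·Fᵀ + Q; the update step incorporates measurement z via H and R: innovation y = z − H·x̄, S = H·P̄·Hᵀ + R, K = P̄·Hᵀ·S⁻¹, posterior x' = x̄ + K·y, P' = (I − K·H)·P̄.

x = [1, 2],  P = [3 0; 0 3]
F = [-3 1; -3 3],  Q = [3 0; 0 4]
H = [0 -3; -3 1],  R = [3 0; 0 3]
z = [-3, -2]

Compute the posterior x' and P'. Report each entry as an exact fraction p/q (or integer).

x' = [7939/8675, 9017/8675]
P' = [6279/17350 981/8675; 981/8675 2868/8675]

x̄ = F·x = [-1, 3]
P̄ = F·P·Fᵀ + Q = [33 36; 36 58]
y = z − H·x̄ = [6, -8]
S = H·P̄·Hᵀ + R = [525 150; 150 142]
K = P̄·Hᵀ·S⁻¹ = [-981/8675 -225/694; -2868/8675 -1/347]
x' = x̄ + K·y = [7939/8675, 9017/8675]
P' = (I − K·H)·P̄ = [6279/17350 981/8675; 981/8675 2868/8675]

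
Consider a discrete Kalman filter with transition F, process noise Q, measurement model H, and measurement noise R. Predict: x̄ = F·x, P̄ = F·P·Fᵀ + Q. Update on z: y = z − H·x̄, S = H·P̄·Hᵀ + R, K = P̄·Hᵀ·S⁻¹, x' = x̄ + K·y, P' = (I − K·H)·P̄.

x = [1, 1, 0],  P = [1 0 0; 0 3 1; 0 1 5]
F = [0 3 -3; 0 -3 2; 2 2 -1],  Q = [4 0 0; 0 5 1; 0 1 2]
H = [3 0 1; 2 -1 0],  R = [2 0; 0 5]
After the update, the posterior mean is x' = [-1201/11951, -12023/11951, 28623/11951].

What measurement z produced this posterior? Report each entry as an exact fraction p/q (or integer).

z = [2, 1]

x̄ = F·x = [3, -3, 4]
P̄ = F·P·Fᵀ + Q = [58 -42 24; -42 40 -20; 24 -20 19]
S = H·P̄·Hᵀ + R = [687 542; 542 445]
K = P̄·Hᵀ·S⁻¹ = [2474/11951 1230/11951; 2238/11951 -6056/11951; 3639/11951 -2606/11951]
x' − x̄ = [-37054/11951, 23830/11951, -19181/11951] = K·y
y = (KᵀK)⁻¹·Kᵀ·(x' − x̄) = [-11, -8]
z = y + H·x̄ = [-11, -8] + [13, 9] = [2, 1]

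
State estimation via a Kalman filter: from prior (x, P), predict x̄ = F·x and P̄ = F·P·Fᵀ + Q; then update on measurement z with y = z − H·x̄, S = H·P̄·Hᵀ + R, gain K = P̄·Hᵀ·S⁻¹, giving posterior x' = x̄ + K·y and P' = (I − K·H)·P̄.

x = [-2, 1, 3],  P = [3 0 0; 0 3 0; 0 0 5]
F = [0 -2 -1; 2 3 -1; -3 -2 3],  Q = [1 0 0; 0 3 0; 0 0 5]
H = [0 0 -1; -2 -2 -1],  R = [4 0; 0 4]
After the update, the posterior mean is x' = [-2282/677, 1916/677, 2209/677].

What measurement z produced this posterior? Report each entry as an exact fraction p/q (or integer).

x̄ = F·x = [-5, -4, 13]
P̄ = F·P·Fᵀ + Q = [18 -13 -3; -13 47 -51; -3 -51 89]
S = H·P̄·Hᵀ + R = [93 -19; -19 33]
K = P̄·Hᵀ·S⁻¹ = [-17/1354 -297/1354; 340/677 -153/677; -644/677 19/677]
x' − x̄ = [1103/677, 4624/677, -6592/677] = K·y
y = (KᵀK)⁻¹·Kᵀ·(x' − x̄) = [10, -8]
z = y + H·x̄ = [10, -8] + [-13, 5] = [-3, -3]

z = [-3, -3]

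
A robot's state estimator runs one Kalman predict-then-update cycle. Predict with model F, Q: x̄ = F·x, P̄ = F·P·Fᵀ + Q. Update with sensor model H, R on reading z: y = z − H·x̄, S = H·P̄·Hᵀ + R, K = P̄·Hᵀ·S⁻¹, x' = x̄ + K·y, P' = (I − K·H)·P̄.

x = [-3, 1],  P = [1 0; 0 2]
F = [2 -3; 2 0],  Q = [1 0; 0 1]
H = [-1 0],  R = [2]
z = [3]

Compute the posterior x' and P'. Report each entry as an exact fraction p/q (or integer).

x' = [-87/25, -126/25]
P' = [46/25 8/25; 8/25 109/25]

x̄ = F·x = [-9, -6]
P̄ = F·P·Fᵀ + Q = [23 4; 4 5]
y = z − H·x̄ = [-6]
S = H·P̄·Hᵀ + R = [25]
K = P̄·Hᵀ·S⁻¹ = [-23/25; -4/25]
x' = x̄ + K·y = [-87/25, -126/25]
P' = (I − K·H)·P̄ = [46/25 8/25; 8/25 109/25]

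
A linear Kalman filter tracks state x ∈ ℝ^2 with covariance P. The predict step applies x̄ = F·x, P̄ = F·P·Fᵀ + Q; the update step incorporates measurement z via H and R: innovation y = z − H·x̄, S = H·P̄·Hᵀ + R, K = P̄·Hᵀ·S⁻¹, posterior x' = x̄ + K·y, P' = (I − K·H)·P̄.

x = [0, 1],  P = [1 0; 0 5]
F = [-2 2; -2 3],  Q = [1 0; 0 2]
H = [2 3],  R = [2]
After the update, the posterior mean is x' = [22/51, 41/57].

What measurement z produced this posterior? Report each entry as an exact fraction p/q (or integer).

x̄ = F·x = [2, 3]
P̄ = F·P·Fᵀ + Q = [25 34; 34 51]
S = H·P̄·Hᵀ + R = [969]
K = P̄·Hᵀ·S⁻¹ = [8/51; 13/57]
x' − x̄ = [-80/51, -130/57] = K·y
y = (KᵀK)⁻¹·Kᵀ·(x' − x̄) = [-10]
z = y + H·x̄ = [-10] + [13] = [3]

z = [3]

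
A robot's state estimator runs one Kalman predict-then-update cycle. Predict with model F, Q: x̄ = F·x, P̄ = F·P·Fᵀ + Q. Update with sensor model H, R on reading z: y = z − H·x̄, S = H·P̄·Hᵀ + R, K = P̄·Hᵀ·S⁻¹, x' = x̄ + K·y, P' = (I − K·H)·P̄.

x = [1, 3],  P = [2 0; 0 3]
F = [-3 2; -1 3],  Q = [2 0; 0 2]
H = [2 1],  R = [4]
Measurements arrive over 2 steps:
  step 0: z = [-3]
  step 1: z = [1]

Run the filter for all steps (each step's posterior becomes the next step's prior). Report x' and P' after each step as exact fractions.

step 0: x' = [-719/259, 729/259], P' = [544/259 -736/259; -736/259 1788/259]
step 1: x' = [17151/13573, -17907/13573], P' = [18002/13573 -17932/13573; -17932/13573 53716/13573]

step 0: x̄ = F·x = [3, 8]
step 0: P̄ = F·P·Fᵀ + Q = [32 24; 24 31]
step 0: y = z − H·x̄ = [-17]
step 0: S = H·P̄·Hᵀ + R = [259]
step 0: K = P̄·Hᵀ·S⁻¹ = [88/259; 79/259]
step 0: x' = x̄ + K·y = [-719/259, 729/259]
step 0: P' = (I − K·H)·P̄ = [544/259 -736/259; -736/259 1788/259]
step 1: x̄ = F·x = [3615/259, 2906/259]
step 1: P̄ = F·P·Fᵀ + Q = [21398/259 20456/259; 20456/259 21570/259]
step 1: y = z − H·x̄ = [-1411/37]
step 1: S = H·P̄·Hᵀ + R = [27146/37]
step 1: K = P̄·Hᵀ·S⁻¹ = [4518/13573; 4463/13573]
step 1: x' = x̄ + K·y = [17151/13573, -17907/13573]
step 1: P' = (I − K·H)·P̄ = [18002/13573 -17932/13573; -17932/13573 53716/13573]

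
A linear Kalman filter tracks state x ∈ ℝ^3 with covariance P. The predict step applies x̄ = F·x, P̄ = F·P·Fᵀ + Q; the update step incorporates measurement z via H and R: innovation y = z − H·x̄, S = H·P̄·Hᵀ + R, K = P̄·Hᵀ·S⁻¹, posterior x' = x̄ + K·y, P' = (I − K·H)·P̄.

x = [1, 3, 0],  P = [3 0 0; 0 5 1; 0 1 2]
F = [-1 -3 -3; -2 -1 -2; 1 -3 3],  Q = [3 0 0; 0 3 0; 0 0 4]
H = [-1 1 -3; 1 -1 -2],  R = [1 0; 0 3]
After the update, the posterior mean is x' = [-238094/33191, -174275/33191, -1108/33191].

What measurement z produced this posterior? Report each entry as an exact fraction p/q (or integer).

x̄ = F·x = [-10, -5, -8]
P̄ = F·P·Fᵀ + Q = [87 42 24; 42 32 0; 24 0 52]
S = H·P̄·Hᵀ + R = [648 253; 253 150]
K = P̄·Hᵀ·S⁻¹ = [-16791/33191 27657/33191; -4030/33191 9010/33191; -6760/33191 -6300/33191]
x' − x̄ = [93816/33191, -8320/33191, 264420/33191] = K·y
y = (KᵀK)⁻¹·Kᵀ·(x' − x̄) = [-27, -13]
z = y + H·x̄ = [-27, -13] + [29, 11] = [2, -2]

z = [2, -2]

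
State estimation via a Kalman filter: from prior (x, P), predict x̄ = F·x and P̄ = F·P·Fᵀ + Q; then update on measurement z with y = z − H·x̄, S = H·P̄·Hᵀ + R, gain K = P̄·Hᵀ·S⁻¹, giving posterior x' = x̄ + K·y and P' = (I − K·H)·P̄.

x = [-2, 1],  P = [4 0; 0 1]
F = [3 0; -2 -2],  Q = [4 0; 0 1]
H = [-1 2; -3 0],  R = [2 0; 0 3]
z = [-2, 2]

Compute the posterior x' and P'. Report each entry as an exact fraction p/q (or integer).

x̄ = F·x = [-6, 2]
P̄ = F·P·Fᵀ + Q = [40 -24; -24 21]
y = z − H·x̄ = [-12, -16]
S = H·P̄·Hᵀ + R = [222 264; 264 363]
K = P̄·Hᵀ·S⁻¹ = [-4/165 -568/1815; 5/11 -16/121]
x' = x̄ + K·y = [-1274/1815, -162/121]
P' = (I − K·H)·P̄ = [568/1815 16/121; 16/121 63/121]

x' = [-1274/1815, -162/121]
P' = [568/1815 16/121; 16/121 63/121]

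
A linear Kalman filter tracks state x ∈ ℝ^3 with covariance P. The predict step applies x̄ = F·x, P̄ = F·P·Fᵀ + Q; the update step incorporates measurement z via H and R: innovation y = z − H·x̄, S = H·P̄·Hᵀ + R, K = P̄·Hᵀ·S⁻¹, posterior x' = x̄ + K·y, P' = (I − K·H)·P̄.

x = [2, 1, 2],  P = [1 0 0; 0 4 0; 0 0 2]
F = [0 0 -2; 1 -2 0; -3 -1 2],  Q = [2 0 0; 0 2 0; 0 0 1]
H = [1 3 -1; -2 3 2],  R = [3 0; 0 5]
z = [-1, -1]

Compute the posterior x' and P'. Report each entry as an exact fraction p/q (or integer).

x' = [-22559/6173, -2046/6173, -44913/12346]
P' = [19718/6173 213/6173 17621/6173; 213/6173 3841/18519 -5/12346; 17621/6173 -5/12346 20906/6173]

x̄ = F·x = [-4, 0, -3]
P̄ = F·P·Fᵀ + Q = [10 0 -8; 0 19 5; -8 5 22]
y = z − H·x̄ = [0, -3]
S = H·P̄·Hᵀ + R = [192 90; 90 428]
K = P̄·Hᵀ·S⁻¹ = [912/6173 -711/6173; 8113/37038 682/6173; -2195/12346 2625/12346]
x' = x̄ + K·y = [-22559/6173, -2046/6173, -44913/12346]
P' = (I − K·H)·P̄ = [19718/6173 213/6173 17621/6173; 213/6173 3841/18519 -5/12346; 17621/6173 -5/12346 20906/6173]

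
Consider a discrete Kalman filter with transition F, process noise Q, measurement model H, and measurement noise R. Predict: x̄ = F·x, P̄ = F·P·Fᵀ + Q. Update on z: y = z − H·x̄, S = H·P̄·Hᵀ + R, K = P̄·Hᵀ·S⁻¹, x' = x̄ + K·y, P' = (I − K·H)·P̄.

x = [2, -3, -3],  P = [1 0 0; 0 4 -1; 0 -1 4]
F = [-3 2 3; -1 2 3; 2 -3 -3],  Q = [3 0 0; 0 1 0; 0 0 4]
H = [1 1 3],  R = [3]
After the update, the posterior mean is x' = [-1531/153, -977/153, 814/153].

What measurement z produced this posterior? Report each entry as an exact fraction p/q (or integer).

z = [-1]

x̄ = F·x = [-21, -17, 22]
P̄ = F·P·Fᵀ + Q = [52 43 -51; 43 42 -47; -51 -47 62]
S = H·P̄·Hᵀ + R = [153]
K = P̄·Hᵀ·S⁻¹ = [-58/153; -56/153; 88/153]
x' − x̄ = [1682/153, 1624/153, -2552/153] = K·y
y = (KᵀK)⁻¹·Kᵀ·(x' − x̄) = [-29]
z = y + H·x̄ = [-29] + [28] = [-1]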